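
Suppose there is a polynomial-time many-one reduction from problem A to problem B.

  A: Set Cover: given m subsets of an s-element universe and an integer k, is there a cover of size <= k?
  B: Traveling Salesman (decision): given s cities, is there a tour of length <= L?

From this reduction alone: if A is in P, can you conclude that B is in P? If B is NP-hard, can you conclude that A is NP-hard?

A poly-time reduction A <=_p B transfers tractability DOWN (B easy => A easy) and hardness UP (A hard => B hard), not the reverse.
From A in P, the reduction alone does NOT give B in P: any problem in P trivially reduces to SAT, yet SAT is not known to be in P.
From B NP-hard, the reduction alone does NOT give A NP-hard: again, easy problems reduce to hard ones.
(Here in fact A is NP-complete and B is NP-complete.)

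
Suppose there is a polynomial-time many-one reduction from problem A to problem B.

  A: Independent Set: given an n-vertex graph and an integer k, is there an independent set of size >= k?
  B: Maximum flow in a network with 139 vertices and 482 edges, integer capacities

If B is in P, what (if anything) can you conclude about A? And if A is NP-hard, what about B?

A poly-time reduction A <=_p B means any A-instance can be transformed to a B-instance in poly time.
If B is in P: compose the reduction with B's poly-time algorithm to solve A in poly time, so A is in P.
If A is NP-hard: every NP problem reduces to A, which reduces to B; composing reductions, every NP problem reduces to B, so B is NP-hard.
(Here in fact A is NP-complete and B is in P, so no such reduction is known -- its existence would imply P = NP; the analysis concerns only what the assumed reduction would or would not let you conclude.)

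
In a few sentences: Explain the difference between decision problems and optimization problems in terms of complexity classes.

Decision problems have yes/no answers and are classified into P, NP, etc. Optimization problems seek the best solution. Every optimization problem has a corresponding decision version. If the decision version is NP-complete, the optimization version is NP-hard.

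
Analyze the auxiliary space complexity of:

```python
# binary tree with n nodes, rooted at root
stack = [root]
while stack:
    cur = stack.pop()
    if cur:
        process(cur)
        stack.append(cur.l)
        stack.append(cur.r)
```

Space complexity: O(n).
Auxiliary storage grows linearly with the input size n in the worst case.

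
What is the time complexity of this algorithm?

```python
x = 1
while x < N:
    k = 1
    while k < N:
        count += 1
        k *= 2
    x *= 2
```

Time complexity: O(log^2 n).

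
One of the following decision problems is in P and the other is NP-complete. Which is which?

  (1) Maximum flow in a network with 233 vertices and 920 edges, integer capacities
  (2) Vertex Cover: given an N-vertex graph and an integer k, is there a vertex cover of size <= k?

(1) is P: Edmonds-Karp / push-relabel run in polynomial time.
(2) is NP-complete: one of Karp's 21 NP-complete problems (with k part of the input; for any fixed constant k it is in P).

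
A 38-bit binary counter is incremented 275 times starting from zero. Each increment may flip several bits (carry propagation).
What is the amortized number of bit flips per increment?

Bit i flips on every 2^i-th increment, so over 275 increments bit i flips floor(275/2^i) times. Summing over i: total flips < 2 * 275. Amortized: < 2 = O(1) per increment.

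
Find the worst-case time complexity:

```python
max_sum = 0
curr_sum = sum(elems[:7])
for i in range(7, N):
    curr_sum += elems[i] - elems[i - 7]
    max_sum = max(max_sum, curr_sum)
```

Time complexity: O(n).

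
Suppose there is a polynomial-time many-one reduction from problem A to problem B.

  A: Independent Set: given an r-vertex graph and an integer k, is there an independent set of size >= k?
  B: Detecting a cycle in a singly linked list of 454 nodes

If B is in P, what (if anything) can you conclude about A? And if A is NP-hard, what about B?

A poly-time reduction A <=_p B means any A-instance can be transformed to a B-instance in poly time.
If B is in P: compose the reduction with B's poly-time algorithm to solve A in poly time, so A is in P.
If A is NP-hard: every NP problem reduces to A, which reduces to B; composing reductions, every NP problem reduces to B, so B is NP-hard.
(Here in fact A is NP-complete and B is in P, so no such reduction is known -- its existence would imply P = NP; the analysis concerns only what the assumed reduction would or would not let you conclude.)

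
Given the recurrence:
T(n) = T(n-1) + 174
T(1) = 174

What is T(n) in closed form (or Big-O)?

Unrolling: T(n) = T(n-1) + 174 = T(n-2) + 2*174 = ... = T(1) + (n-1)*174 = 174 + (n-1)*174 = 174n.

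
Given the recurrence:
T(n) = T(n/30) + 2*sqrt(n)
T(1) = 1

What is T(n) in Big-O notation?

Each level contributes sqrt(n/30^k). Geometric series with ratio 1/sqrt(30) < 1 sums to O(sqrt(n)).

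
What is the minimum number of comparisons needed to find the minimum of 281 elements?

Finding the minimum requires 280 comparisons, identical reasoning to finding the maximum. Each comparison eliminates one candidate.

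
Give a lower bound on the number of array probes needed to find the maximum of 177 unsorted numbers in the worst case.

Adversary: any unprobed cell could hold a value larger than everything seen so far. If fewer than 177 cells are probed, the adversary places the max in an unprobed cell. So all 177 cells must be examined; together with 177-1 comparisons this is tight.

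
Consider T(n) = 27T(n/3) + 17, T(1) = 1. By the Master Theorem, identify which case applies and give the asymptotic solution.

a=27, b=3, f(n)=17.
log_3(27) = 3 > 0.
Since f(n) = O(n^0) is polynomially smaller than n^3, Case 1 applies.
T(n) = Theta(n^3).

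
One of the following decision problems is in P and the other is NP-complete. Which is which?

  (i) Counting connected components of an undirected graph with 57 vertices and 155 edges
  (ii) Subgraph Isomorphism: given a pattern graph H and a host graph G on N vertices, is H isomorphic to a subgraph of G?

(i) is P: BFS/DFS visits each vertex and edge once: O(V+E).
(ii) is NP-complete: generalizes Clique and Hamiltonian Path (pattern size is part of the input).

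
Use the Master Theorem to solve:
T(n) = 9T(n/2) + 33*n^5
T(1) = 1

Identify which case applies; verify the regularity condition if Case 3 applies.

a=9, b=2, f(n)=33*n^5.
log_2(9) = 3.17 < 5.
f(n) = Omega(n^(3.17+epsilon)) for some epsilon > 0, so Case 3 is the candidate.
Regularity: a*f(n/b) = 9*33*(n/2)^5 = (9/32)*33*n^5 <= c*f(n) with c = 9/32 < 1. Satisfied.
Case 3: T(n) = Theta(n^5).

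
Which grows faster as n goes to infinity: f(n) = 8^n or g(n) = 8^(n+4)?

f(n) = 8^n and g(n) = 8^(n+4) are Theta of each other: 8^(n+4) = 8^4 * 8^n = Theta(8^n).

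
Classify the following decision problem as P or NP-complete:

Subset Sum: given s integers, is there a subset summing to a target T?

This problem is NP-complete: one of Karp's 21 NP-complete problems.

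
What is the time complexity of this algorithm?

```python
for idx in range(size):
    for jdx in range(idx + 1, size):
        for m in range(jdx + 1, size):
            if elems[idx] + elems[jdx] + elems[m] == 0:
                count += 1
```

Time complexity: O(n^3).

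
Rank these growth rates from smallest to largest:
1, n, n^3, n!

Ordered by growth rate: 1 < n < n^3 < n!.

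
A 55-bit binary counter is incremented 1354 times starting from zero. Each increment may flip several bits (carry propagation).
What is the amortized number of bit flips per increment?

Bit i flips on every 2^i-th increment, so over 1354 increments bit i flips floor(1354/2^i) times. Summing over i: total flips < 2 * 1354. Amortized: < 2 = O(1) per increment.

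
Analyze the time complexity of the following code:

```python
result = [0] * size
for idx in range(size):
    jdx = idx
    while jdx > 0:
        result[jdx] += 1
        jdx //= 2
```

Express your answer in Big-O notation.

Time complexity: O(n log n).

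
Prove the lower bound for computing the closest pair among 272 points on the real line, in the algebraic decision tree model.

Reduction from element distinctness: given 272 reals, the closest-pair distance is 0 iff two are equal. Element distinctness has an Omega(n log n) lower bound in the algebraic decision tree model (Ben-Or). Therefore closest pair on a line also requires Omega(n log n). Sorting then a linear scan achieves this.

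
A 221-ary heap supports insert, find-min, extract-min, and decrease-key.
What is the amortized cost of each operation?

The 221-ary heap has height O(log_221 n). Insert sifts up: O(log_221 n). Find-min reads the root: O(1). Extract-min sifts down comparing 221 children per level: O(221 * log_221 n). Decrease-key sifts up: O(log_221 n).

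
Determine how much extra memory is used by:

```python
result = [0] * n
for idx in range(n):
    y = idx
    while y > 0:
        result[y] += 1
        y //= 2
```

Space complexity: O(n).
Auxiliary storage grows linearly with the input size n in the worst case.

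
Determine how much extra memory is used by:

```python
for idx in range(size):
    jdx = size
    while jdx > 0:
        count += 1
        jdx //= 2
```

Space complexity: O(1).
Only a constant amount of auxiliary storage is used; nothing grows with n.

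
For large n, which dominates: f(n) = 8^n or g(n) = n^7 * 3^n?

f(n) = 8^n grows faster: 8^n / (n^7 3^n) = (8/3)^n / n^7 -> infinity since 8/3 > 1.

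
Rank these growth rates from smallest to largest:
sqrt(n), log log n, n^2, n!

Ordered by growth rate: log log n < sqrt(n) < n^2 < n!.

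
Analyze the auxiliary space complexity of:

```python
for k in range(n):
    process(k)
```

Space complexity: O(1).
Only a constant amount of auxiliary storage is used; nothing grows with n.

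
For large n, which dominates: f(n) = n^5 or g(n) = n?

f(n) = n^5 grows faster: n^5/n = n^4 -> infinity.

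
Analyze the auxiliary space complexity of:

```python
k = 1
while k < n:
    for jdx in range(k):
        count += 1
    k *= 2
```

Space complexity: O(1).
Only a constant amount of auxiliary storage is used; nothing grows with n.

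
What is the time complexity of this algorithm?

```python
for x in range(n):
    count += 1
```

Time complexity: O(n).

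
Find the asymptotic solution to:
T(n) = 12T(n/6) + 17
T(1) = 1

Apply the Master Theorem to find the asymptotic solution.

a=12, b=6, f(n)=17. log_6(12) = 1.387. Case 1 of Master Theorem: T(n) = O(n^1.387).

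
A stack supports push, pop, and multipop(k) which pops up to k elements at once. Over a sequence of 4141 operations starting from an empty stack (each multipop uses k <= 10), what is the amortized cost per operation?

Each element is pushed exactly once and popped at most once (whether by pop or as part of a multipop). So the total number of individual pops over the whole sequence is at most the number of pushes, which is at most 4141. Total work <= 2 * 4141, hence O(1) amortized per operation.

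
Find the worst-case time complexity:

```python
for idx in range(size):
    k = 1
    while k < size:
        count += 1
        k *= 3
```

Time complexity: O(n log n).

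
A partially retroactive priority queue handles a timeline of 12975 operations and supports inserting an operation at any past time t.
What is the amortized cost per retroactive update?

Partially retroactive priority queues (Demaine-Iacono-Langerman) allow updates at past times with queries only at the present. With a balanced BST over the m = 12975 timeline events tracking bridges, each retroactive insert or delete is O(log m) amortized.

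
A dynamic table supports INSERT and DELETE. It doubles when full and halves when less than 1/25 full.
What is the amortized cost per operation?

Using potential function Phi = |2*num_items - table_size| when load > 1/2, and Phi = table_size/2 - num_items otherwise. The gap of 1/25 vs 1/2 for shrinking prevents thrashing. Both insert and delete have O(1) amortized cost.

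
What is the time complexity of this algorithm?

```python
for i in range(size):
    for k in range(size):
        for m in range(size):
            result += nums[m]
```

Time complexity: O(n^3).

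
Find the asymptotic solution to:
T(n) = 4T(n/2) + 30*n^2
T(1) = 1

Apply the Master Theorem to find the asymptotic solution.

a=4, b=2, f(n)=30*n^2. log_2(4) = 2. Case 2: T(n) = O(n^2 log n).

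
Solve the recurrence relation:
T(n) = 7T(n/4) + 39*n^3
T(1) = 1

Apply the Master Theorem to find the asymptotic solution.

a=7, b=4, f(n)=39*n^3. log_4(7) = 1.404 < 3. Case 3: T(n) = O(n^3).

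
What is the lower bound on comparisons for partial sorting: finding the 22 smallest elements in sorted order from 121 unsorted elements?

Finding 22 smallest of 121 in sorted order: Omega(121) to identify the 22 smallest, plus Omega(22 log 22) to sort them. Total: Omega(n + k log k).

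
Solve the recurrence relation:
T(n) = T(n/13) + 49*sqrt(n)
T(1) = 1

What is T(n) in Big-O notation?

Each level contributes sqrt(n/13^k). Geometric series with ratio 1/sqrt(13) < 1 sums to O(sqrt(n)).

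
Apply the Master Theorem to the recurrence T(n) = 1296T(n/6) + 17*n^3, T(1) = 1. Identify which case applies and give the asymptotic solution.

a=1296, b=6, f(n)=17*n^3.
log_6(1296) = 4 > 3.
Since f(n) = O(n^3) is polynomially smaller than n^4, Case 1 applies.
T(n) = Theta(n^4).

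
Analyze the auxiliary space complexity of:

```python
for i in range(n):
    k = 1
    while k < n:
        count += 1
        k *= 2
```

Space complexity: O(1).
Only a constant amount of auxiliary storage is used; nothing grows with n.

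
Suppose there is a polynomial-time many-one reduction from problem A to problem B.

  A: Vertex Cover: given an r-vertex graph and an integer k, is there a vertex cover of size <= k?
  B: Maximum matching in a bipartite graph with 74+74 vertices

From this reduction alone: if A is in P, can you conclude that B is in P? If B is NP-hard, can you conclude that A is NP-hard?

A poly-time reduction A <=_p B transfers tractability DOWN (B easy => A easy) and hardness UP (A hard => B hard), not the reverse.
From A in P, the reduction alone does NOT give B in P: any problem in P trivially reduces to SAT, yet SAT is not known to be in P.
From B NP-hard, the reduction alone does NOT give A NP-hard: again, easy problems reduce to hard ones.
(Here in fact A is NP-complete and B is in P, so no such reduction is known -- its existence would imply P = NP; the analysis concerns only what the assumed reduction would or would not let you conclude.)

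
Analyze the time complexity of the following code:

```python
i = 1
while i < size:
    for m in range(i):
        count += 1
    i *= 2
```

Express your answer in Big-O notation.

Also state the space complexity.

Time complexity: O(n).
Space complexity: O(1).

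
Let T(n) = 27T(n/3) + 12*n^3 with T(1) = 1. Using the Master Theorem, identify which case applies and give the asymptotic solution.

a=27, b=3, f(n)=12*n^3.
log_3(27) = 3, so n^(log_b(a)) = n^3.
f(n) = Theta(n^3), so Case 2 applies.
T(n) = Theta(n^3 log n).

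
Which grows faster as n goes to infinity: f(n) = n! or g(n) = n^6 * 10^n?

f(n) = n! grows faster: by Stirling n! ~ (n/e)^n sqrt(2*pi*n); (n/e)^n eventually dominates n^6 * 10^n.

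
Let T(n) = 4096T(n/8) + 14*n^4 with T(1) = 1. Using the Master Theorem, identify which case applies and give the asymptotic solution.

a=4096, b=8, f(n)=14*n^4.
log_8(4096) = 4, so n^(log_b(a)) = n^4.
f(n) = Theta(n^4), so Case 2 applies.
T(n) = Theta(n^4 log n).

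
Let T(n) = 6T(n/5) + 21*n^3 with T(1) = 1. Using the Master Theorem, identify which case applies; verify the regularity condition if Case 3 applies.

a=6, b=5, f(n)=21*n^3.
log_5(6) = 1.113 < 3.
f(n) = Omega(n^(1.113+epsilon)) for some epsilon > 0, so Case 3 is the candidate.
Regularity: a*f(n/b) = 6*21*(n/5)^3 = (6/125)*21*n^3 <= c*f(n) with c = 6/125 < 1. Satisfied.
Case 3: T(n) = Theta(n^3).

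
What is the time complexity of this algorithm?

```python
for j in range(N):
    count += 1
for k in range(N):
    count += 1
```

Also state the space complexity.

Time complexity: O(n).
Space complexity: O(1).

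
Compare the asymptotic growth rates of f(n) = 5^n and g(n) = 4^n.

f(n) = 5^n grows faster: (5/4)^n -> infinity since 5/4 > 1.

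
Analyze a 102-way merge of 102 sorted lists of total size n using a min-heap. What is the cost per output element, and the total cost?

Maintain a min-heap of size 102 holding the current head of each list. Each output step does one extract-min (O(log 102)) and one insert of that list's next element (O(log 102)). Each of the n elements passes through the heap exactly once, so the total cost is O(n log 102), i.e. O(log 102) per output element.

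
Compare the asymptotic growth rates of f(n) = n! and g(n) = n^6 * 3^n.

f(n) = n! grows faster: by Stirling n! ~ (n/e)^n sqrt(2*pi*n); (n/e)^n eventually dominates n^6 * 3^n.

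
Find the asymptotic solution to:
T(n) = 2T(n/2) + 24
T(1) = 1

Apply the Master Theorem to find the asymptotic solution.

a=2, b=2, f(n)=24. log_2(2) = 1. Case 1 of Master Theorem: T(n) = O(n^1).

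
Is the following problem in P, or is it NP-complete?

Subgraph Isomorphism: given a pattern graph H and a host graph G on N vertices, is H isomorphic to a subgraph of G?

This problem is NP-complete: generalizes Clique and Hamiltonian Path (pattern size is part of the input).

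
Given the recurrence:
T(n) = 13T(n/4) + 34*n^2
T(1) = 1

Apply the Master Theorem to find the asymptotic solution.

a=13, b=4, f(n)=34*n^2. log_4(13) = 1.85 < 2. Case 3: T(n) = O(n^2).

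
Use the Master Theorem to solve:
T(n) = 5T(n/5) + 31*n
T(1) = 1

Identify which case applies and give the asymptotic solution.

a=5, b=5, f(n)=31*n.
log_5(5) = 1, so n^(log_b(a)) = n.
f(n) = Theta(n), so Case 2 applies.
T(n) = Theta(n log n).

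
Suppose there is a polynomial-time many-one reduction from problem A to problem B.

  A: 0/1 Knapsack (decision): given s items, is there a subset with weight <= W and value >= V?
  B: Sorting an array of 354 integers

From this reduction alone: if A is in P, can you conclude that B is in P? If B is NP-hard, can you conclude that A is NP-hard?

A poly-time reduction A <=_p B transfers tractability DOWN (B easy => A easy) and hardness UP (A hard => B hard), not the reverse.
From A in P, the reduction alone does NOT give B in P: any problem in P trivially reduces to SAT, yet SAT is not known to be in P.
From B NP-hard, the reduction alone does NOT give A NP-hard: again, easy problems reduce to hard ones.
(Here in fact A is NP-complete and B is in P, so no such reduction is known -- its existence would imply P = NP; the analysis concerns only what the assumed reduction would or would not let you conclude.)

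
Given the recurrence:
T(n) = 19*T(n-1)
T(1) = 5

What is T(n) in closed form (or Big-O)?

Each step multiplies by 19. T(n) = T(1)*19^(n-1) = 5*19^(n-1).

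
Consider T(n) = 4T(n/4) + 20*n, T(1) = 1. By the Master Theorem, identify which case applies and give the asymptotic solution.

a=4, b=4, f(n)=20*n.
log_4(4) = 1, so n^(log_b(a)) = n.
f(n) = Theta(n), so Case 2 applies.
T(n) = Theta(n log n).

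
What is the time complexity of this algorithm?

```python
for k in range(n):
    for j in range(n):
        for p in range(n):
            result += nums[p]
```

Time complexity: O(n^3).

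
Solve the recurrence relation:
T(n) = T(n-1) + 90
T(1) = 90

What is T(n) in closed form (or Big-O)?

Unrolling: T(n) = T(n-1) + 90 = T(n-2) + 2*90 = ... = T(1) + (n-1)*90 = 90 + (n-1)*90 = 90n.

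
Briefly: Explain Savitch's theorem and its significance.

Savitch's theorem states that NSPACE(f(n)) is contained in DSPACE(f(n)^2) for f(n) >= log n. In particular, NPSPACE = PSPACE, meaning nondeterminism does not significantly help for space-bounded computation. This contrasts with time, where we do not know if P = NP.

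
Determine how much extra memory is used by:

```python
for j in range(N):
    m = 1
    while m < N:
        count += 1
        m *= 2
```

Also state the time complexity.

Space complexity: O(1).
Only a constant amount of auxiliary storage is used; nothing grows with n.
Time complexity: O(n log n).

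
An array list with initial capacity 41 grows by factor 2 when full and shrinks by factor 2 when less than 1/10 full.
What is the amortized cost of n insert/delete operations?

Using potential function Phi = |2*size - capacity|. Resizing costs are offset by potential release. Amortized O(1) per operation.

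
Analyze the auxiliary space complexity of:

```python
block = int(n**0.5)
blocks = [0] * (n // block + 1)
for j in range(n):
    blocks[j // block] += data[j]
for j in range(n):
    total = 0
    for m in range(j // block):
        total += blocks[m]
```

Space complexity: O(sqrt(n)).
Storage scales with sqrt(n).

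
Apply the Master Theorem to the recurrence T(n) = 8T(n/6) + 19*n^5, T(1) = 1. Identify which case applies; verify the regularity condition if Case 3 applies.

a=8, b=6, f(n)=19*n^5.
log_6(8) = 1.161 < 5.
f(n) = Omega(n^(1.161+epsilon)) for some epsilon > 0, so Case 3 is the candidate.
Regularity: a*f(n/b) = 8*19*(n/6)^5 = (8/7776)*19*n^5 <= c*f(n) with c = 8/7776 < 1. Satisfied.
Case 3: T(n) = Theta(n^5).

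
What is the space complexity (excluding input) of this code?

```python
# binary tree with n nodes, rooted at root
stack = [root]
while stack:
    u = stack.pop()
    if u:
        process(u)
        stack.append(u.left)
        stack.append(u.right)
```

Space complexity: O(n).
Auxiliary storage grows linearly with the input size n in the worst case.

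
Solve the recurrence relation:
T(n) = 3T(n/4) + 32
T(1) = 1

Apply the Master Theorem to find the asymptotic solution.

a=3, b=4, f(n)=32. log_4(3) = 0.7925. Case 1 of Master Theorem: T(n) = O(n^0.7925).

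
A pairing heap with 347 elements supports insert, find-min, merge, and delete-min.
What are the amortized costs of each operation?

Pairing heaps are self-adjusting heap-ordered trees. Insert and merge link two roots: O(1). Find-min reads the root: O(1). Delete-min removes the root, then pairs children in two passes; amortized cost is O(log 347) = O(log n).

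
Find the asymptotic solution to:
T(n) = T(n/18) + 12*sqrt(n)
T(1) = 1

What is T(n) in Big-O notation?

Each level contributes sqrt(n/18^k). Geometric series with ratio 1/sqrt(18) < 1 sums to O(sqrt(n)).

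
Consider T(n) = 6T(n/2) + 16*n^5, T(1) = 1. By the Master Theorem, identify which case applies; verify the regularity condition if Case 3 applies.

a=6, b=2, f(n)=16*n^5.
log_2(6) = 2.585 < 5.
f(n) = Omega(n^(2.585+epsilon)) for some epsilon > 0, so Case 3 is the candidate.
Regularity: a*f(n/b) = 6*16*(n/2)^5 = (6/32)*16*n^5 <= c*f(n) with c = 6/32 < 1. Satisfied.
Case 3: T(n) = Theta(n^5).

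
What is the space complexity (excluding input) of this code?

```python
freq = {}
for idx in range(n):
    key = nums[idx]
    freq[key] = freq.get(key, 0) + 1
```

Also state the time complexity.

Space complexity: O(n).
Auxiliary storage grows linearly with the input size n in the worst case.
Time complexity: O(n).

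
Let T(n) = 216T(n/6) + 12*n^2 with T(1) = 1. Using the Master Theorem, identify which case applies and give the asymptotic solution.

a=216, b=6, f(n)=12*n^2.
log_6(216) = 3 > 2.
Since f(n) = O(n^2) is polynomially smaller than n^3, Case 1 applies.
T(n) = Theta(n^3).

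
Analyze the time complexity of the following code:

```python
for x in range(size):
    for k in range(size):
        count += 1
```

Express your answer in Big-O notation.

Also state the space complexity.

Time complexity: O(n^2).
Space complexity: O(1).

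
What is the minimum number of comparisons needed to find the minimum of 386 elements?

Finding the minimum requires 385 comparisons, identical reasoning to finding the maximum. Each comparison eliminates one candidate.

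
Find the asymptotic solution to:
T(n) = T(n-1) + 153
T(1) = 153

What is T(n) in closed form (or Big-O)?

Unrolling: T(n) = T(n-1) + 153 = T(n-2) + 2*153 = ... = T(1) + (n-1)*153 = 153 + (n-1)*153 = 153n.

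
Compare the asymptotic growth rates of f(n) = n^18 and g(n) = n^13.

f(n) = n^18 grows faster: n^18/n^13 = n^5 -> infinity.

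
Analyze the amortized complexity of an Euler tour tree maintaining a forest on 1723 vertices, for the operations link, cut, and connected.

An Euler tour tree stores each tree's Euler tour as a balanced BST keyed by tour position. On 1723 vertices: link concatenates two tours via O(1) splits/joins of size <= 2*1723 (O(log n)); cut splits the tour at the two occurrences of the edge (O(log n)); connected compares BST roots (O(log n) to find the root). All O(log n) amortized.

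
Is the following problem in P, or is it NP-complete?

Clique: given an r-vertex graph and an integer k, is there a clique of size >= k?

This problem is NP-complete: complement of Independent Set / Vertex Cover (with k part of the input).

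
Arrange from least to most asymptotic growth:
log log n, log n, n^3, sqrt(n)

Ordered by growth rate: log log n < log n < sqrt(n) < n^3.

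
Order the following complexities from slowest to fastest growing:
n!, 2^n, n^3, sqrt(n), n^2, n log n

Ordered by growth rate: sqrt(n) < n log n < n^2 < n^3 < 2^n < n!.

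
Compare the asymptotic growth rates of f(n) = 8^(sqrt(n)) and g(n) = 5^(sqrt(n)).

f(n) = 8^(sqrt(n)) grows faster: ratio is (8/5)^(sqrt(n)) -> infinity since 8/5 > 1.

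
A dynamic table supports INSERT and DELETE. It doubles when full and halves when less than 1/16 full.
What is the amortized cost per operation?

Using potential function Phi = |2*num_items - table_size| when load > 1/2, and Phi = table_size/2 - num_items otherwise. The gap of 1/16 vs 1/2 for shrinking prevents thrashing. Both insert and delete have O(1) amortized cost.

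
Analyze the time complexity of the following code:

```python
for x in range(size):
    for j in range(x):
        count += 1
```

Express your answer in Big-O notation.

Time complexity: O(n^2).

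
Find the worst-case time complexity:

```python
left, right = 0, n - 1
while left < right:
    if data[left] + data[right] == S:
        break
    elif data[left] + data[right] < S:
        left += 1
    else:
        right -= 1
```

Time complexity: O(n).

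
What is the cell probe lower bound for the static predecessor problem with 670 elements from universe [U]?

The Patrascu-Thorup lower bound shows any data structure on n = 670 elements using O(n * polylog(n)) space requires Omega(log log U) query time. van Emde Boas trees achieve O(log log U) with O(U) space.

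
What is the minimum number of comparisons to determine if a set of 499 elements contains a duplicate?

Determining if 499 elements are all distinct requires Omega(n log n) comparisons in the comparison model. This follows from the element distinctness lower bound.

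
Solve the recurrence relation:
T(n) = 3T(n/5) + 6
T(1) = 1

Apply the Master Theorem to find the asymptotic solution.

a=3, b=5, f(n)=6. log_5(3) = 0.6826. Case 1 of Master Theorem: T(n) = O(n^0.6826).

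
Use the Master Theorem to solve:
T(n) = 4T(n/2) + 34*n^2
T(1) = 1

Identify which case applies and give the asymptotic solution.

a=4, b=2, f(n)=34*n^2.
log_2(4) = 2, so n^(log_b(a)) = n^2.
f(n) = Theta(n^2), so Case 2 applies.
T(n) = Theta(n^2 log n).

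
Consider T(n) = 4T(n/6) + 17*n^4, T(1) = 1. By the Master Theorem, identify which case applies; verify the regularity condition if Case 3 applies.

a=4, b=6, f(n)=17*n^4.
log_6(4) = 0.7737 < 4.
f(n) = Omega(n^(0.7737+epsilon)) for some epsilon > 0, so Case 3 is the candidate.
Regularity: a*f(n/b) = 4*17*(n/6)^4 = (4/1296)*17*n^4 <= c*f(n) with c = 4/1296 < 1. Satisfied.
Case 3: T(n) = Theta(n^4).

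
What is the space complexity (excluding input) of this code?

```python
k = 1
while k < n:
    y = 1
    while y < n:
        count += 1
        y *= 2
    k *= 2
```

Space complexity: O(1).
Only a constant amount of auxiliary storage is used; nothing grows with n.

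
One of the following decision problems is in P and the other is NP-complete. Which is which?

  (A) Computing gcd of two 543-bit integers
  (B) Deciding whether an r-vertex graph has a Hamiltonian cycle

(A) is P: the Euclidean algorithm runs in polynomial time in the bit-length.
(B) is NP-complete: one of Karp's 21 NP-complete problems.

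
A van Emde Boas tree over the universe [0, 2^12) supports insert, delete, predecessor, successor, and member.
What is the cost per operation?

vEB recursively partitions [0, 4096) into sqrt(u) clusters of size sqrt(u). Each operation recurses into either one cluster or the summary, never both: T(u) = T(sqrt(u)) + O(1) => T(u) = O(log log u) = O(log 12). This is worst-case, not just amortized.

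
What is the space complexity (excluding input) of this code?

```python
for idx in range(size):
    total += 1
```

Space complexity: O(1).
Only a constant amount of auxiliary storage is used; nothing grows with n.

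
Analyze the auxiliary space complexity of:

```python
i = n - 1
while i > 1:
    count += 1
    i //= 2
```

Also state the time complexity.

Space complexity: O(1).
Only a constant amount of auxiliary storage is used; nothing grows with n.
Time complexity: O(log n).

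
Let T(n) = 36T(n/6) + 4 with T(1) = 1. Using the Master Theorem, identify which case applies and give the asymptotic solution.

a=36, b=6, f(n)=4.
log_6(36) = 2 > 0.
Since f(n) = O(n^0) is polynomially smaller than n^2, Case 1 applies.
T(n) = Theta(n^2).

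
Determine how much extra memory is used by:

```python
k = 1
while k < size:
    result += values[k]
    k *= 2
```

Space complexity: O(1).
Only a constant amount of auxiliary storage is used; nothing grows with n.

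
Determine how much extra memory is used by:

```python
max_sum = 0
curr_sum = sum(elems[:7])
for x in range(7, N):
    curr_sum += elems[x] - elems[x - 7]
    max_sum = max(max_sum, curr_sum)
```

Space complexity: O(1).
Only a constant amount of auxiliary storage is used; nothing grows with n.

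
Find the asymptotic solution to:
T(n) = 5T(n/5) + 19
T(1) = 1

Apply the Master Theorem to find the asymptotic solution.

a=5, b=5, f(n)=19. log_5(5) = 1. Case 1 of Master Theorem: T(n) = O(n^1).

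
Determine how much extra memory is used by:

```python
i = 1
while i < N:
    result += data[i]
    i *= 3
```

Space complexity: O(1).
Only a constant amount of auxiliary storage is used; nothing grows with n.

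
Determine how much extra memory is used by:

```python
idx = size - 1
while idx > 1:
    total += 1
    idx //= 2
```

Space complexity: O(1).
Only a constant amount of auxiliary storage is used; nothing grows with n.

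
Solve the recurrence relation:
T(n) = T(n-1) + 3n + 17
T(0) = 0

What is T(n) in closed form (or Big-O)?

Dominant term in sum is 3*sum(i, i=1..n) = 3*n*(n+1)/2 = O(n^2).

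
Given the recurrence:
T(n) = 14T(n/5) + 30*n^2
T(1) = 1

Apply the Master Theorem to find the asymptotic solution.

a=14, b=5, f(n)=30*n^2. log_5(14) = 1.64 < 2. Case 3: T(n) = O(n^2).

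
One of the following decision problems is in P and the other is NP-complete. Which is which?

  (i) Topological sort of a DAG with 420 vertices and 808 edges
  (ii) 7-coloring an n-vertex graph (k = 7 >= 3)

(i) is P: DFS-based topological sort runs in O(V+E).
(ii) is NP-complete: graph k-coloring for k>=3 is NP-complete by reduction from 3-SAT.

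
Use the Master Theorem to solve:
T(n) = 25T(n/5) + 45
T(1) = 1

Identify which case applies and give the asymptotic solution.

a=25, b=5, f(n)=45.
log_5(25) = 2 > 0.
Since f(n) = O(n^0) is polynomially smaller than n^2, Case 1 applies.
T(n) = Theta(n^2).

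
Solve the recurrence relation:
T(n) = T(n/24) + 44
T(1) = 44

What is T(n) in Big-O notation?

Each step divides n by 24 and adds 44. After log_24(n) steps, T(n) = O(log n).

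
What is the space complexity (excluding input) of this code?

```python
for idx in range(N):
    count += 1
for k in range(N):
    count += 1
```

Space complexity: O(1).
Only a constant amount of auxiliary storage is used; nothing grows with n.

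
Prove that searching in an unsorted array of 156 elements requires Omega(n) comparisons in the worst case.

An adversary can always place the target in the last position checked. Until all 156 positions are examined, the target might be in any unchecked position. Therefore 156 comparisons are necessary.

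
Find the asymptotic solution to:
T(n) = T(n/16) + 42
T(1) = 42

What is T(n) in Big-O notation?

Each step divides n by 16 and adds 42. After log_16(n) steps, T(n) = O(log n).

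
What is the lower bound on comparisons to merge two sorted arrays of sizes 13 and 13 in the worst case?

Adversary: with |13 - 13| <= 1 the inputs can be fully interleaved so that every adjacent pair in the merged output comes from different arrays. Then each of the 25 adjacent pairs must be directly compared, or the algorithm cannot determine their relative order. Standard merge meets this bound.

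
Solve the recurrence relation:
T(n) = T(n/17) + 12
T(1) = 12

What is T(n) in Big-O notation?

Each step divides n by 17 and adds 12. After log_17(n) steps, T(n) = O(log n).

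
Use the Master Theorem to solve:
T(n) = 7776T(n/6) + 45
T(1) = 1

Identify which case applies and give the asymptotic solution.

a=7776, b=6, f(n)=45.
log_6(7776) = 5 > 0.
Since f(n) = O(n^0) is polynomially smaller than n^5, Case 1 applies.
T(n) = Theta(n^5).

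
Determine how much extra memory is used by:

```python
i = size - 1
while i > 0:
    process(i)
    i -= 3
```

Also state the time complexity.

Space complexity: O(1).
Only a constant amount of auxiliary storage is used; nothing grows with n.
Time complexity: O(n).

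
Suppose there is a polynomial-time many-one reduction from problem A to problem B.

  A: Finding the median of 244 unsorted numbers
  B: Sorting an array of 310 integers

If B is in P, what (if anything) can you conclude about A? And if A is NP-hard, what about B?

A poly-time reduction A <=_p B means any A-instance can be transformed to a B-instance in poly time.
If B is in P: compose the reduction with B's poly-time algorithm to solve A in poly time, so A is in P.
If A is NP-hard: every NP problem reduces to A, which reduces to B; composing reductions, every NP problem reduces to B, so B is NP-hard.
(Here in fact A is P and B is P.)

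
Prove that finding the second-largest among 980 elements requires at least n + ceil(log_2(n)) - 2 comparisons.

Lower bound (adversary): identifying the maximum requires 980-1 comparisons (each eliminates one candidate). Assign weight 1 to each element; on each comparison the adversary lets the heavier side win and gives it the loser's weight. The max ends with weight 980, but each comparison it wins at most doubles its weight, so the max must win >= ceil(log_2(980)) = 10 comparisons. The second-largest is one of those 10 direct losers to the max, and identifying which one is largest needs >= 10-1 further comparisons. Total >= 980-1 + 10-1 = 988.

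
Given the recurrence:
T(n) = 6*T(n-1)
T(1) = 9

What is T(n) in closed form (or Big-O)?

Each step multiplies by 6. T(n) = T(1)*6^(n-1) = 9*6^(n-1).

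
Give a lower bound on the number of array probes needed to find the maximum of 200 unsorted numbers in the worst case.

Adversary: any unprobed cell could hold a value larger than everything seen so far. If fewer than 200 cells are probed, the adversary places the max in an unprobed cell. So all 200 cells must be examined; together with 200-1 comparisons this is tight.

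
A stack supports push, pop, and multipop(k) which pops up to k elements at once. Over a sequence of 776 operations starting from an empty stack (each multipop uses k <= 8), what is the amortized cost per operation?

Each element is pushed exactly once and popped at most once (whether by pop or as part of a multipop). So the total number of individual pops over the whole sequence is at most the number of pushes, which is at most 776. Total work <= 2 * 776, hence O(1) amortized per operation.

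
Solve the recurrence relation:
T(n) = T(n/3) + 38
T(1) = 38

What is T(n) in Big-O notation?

Each step divides n by 3 and adds 38. After log_3(n) steps, T(n) = O(log n).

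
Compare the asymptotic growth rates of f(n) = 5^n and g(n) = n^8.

f(n) = 5^n grows faster: any exponential with base > 1 dominates every polynomial.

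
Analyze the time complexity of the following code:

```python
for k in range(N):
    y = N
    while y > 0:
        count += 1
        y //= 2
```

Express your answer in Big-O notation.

Time complexity: O(n log n).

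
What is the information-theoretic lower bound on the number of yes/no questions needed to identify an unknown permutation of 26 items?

There are 26! = 403291461126605635584000000 permutations. Each yes/no question gives at most 1 bit, so at least ceil(log_2(403291461126605635584000000)) = 89 questions are needed.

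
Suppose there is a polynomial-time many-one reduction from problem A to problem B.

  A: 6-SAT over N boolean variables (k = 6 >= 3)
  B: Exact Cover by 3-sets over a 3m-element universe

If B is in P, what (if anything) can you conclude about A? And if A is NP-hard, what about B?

A poly-time reduction A <=_p B means any A-instance can be transformed to a B-instance in poly time.
If B is in P: compose the reduction with B's poly-time algorithm to solve A in poly time, so A is in P.
If A is NP-hard: every NP problem reduces to A, which reduces to B; composing reductions, every NP problem reduces to B, so B is NP-hard.
(Here in fact A is NP-complete and B is NP-complete.)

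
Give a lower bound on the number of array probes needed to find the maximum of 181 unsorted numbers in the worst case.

Adversary: any unprobed cell could hold a value larger than everything seen so far. If fewer than 181 cells are probed, the adversary places the max in an unprobed cell. So all 181 cells must be examined; together with 181-1 comparisons this is tight.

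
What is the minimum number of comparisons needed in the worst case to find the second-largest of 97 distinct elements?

Lower bound: finding the max needs 97-1 comparisons. By the adversary weight-doubling argument, the max must personally win >= ceil(log_2(97)) = 7 comparisons; the 2nd-largest is among those 7 losers, needing 7-1 more comparisons. Total >= 97-1 + 7-1 = 102. A balanced knockout tournament achieves this.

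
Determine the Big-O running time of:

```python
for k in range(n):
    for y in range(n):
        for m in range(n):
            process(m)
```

Time complexity: O(n^3).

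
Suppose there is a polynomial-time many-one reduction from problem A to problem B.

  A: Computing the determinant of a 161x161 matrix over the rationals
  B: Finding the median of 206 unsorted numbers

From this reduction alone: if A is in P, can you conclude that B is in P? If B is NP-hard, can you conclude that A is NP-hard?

A poly-time reduction A <=_p B transfers tractability DOWN (B easy => A easy) and hardness UP (A hard => B hard), not the reverse.
From A in P, the reduction alone does NOT give B in P: any problem in P trivially reduces to SAT, yet SAT is not known to be in P.
From B NP-hard, the reduction alone does NOT give A NP-hard: again, easy problems reduce to hard ones.
(Here in fact A is P and B is P.)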